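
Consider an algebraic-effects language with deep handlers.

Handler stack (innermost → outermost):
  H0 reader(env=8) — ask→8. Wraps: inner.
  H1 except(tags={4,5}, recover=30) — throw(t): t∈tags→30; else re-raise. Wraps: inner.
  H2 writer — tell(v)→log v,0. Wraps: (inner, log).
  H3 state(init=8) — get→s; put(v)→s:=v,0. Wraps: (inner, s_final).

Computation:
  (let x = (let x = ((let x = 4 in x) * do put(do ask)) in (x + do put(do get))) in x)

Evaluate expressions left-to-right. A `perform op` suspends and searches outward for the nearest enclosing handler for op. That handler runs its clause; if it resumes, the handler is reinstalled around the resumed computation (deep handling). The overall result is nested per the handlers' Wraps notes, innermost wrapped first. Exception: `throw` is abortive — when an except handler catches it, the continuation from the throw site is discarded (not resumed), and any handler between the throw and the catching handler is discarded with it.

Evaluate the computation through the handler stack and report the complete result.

Answer: ((0, ()), 8)

Evaluation trace:
ask @ H0 ⇒ 8
put(8) @ H3 ⇒ s:=8
get @ H3 ⇒ 8
put(8) @ H3 ⇒ s:=8
H0 returns 0
H1 returns 0
H2 returns (0, ())
H3 returns ((0, ()), 8)
= ((0, ()), 8)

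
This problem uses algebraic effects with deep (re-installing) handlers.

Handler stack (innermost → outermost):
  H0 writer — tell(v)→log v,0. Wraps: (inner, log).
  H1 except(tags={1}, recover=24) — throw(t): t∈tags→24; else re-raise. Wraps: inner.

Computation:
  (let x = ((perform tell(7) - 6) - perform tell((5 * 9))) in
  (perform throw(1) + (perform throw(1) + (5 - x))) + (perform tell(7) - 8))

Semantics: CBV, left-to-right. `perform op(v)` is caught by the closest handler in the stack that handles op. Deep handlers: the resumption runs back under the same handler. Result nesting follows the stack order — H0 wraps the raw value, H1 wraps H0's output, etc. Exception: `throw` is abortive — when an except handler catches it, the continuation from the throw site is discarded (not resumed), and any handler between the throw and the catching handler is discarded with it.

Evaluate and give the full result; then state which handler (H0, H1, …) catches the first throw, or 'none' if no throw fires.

Step-by-step:
tell(7) @ H0 ⇒ log+=7
tell(45) @ H0 ⇒ log+=45
throw(1) @ H1 caught ⇒ 24
= 24

Answer: 24 ; first throw caught by: H1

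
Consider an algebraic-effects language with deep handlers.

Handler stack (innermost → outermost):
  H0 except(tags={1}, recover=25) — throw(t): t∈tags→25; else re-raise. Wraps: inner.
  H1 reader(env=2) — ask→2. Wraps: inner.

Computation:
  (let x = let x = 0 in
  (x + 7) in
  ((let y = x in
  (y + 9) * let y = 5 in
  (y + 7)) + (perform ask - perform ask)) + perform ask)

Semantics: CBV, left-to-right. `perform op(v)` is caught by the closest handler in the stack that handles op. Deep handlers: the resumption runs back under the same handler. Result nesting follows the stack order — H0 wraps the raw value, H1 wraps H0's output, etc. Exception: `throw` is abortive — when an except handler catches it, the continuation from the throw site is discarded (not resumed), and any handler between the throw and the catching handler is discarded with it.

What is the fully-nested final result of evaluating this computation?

Answer: 194

Step-by-step:
ask @ H1 ⇒ 2
ask @ H1 ⇒ 2
ask @ H1 ⇒ 2
H0 returns 194
H1 returns 194
= 194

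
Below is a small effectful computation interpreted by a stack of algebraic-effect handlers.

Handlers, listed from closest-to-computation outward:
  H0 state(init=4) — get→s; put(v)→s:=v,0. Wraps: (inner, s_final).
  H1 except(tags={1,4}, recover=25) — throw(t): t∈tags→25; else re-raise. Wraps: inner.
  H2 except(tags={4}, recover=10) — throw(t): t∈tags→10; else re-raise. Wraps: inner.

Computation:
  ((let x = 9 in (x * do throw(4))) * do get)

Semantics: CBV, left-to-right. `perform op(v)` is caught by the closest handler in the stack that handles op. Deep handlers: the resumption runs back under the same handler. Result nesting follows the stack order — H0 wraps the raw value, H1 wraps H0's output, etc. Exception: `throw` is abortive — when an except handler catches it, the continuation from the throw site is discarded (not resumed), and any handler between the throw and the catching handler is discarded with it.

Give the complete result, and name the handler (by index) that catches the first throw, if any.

Answer: 25 ; first throw caught by: H1

Step-by-step:
throw(4) @ H1 caught ⇒ 25
H2 returns 25
= 25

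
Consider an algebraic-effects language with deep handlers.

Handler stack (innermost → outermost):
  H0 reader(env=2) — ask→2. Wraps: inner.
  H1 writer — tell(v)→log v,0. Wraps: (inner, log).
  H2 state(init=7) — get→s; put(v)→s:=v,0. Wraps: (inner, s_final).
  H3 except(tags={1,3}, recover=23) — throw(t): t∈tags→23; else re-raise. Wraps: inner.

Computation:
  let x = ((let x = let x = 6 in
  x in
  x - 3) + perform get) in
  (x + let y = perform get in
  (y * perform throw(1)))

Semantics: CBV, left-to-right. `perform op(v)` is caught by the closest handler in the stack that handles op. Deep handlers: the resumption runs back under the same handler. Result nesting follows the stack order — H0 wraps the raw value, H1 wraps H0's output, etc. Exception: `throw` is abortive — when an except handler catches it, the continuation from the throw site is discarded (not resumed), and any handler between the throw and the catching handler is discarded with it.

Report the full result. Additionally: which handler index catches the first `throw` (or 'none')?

Evaluation trace:
get @ H2 ⇒ 7
get @ H2 ⇒ 7
throw(1) @ H3 caught ⇒ 23
= 23

Answer: 23 ; first throw caught by: H3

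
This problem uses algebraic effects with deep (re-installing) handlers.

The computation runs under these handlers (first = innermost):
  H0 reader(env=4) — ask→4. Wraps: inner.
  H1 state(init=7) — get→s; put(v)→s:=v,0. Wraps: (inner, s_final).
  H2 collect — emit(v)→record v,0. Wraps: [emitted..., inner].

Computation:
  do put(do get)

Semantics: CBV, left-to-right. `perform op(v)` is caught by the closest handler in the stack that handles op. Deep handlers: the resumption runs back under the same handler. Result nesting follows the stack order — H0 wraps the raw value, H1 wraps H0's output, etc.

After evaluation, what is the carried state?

Answer: 7

Evaluation trace:
get @ H1 ⇒ 7
put(7) @ H1 ⇒ s:=7
H0 returns 0
H1 returns (0, 7)
H2 returns [(0, 7)]
= [(0, 7)]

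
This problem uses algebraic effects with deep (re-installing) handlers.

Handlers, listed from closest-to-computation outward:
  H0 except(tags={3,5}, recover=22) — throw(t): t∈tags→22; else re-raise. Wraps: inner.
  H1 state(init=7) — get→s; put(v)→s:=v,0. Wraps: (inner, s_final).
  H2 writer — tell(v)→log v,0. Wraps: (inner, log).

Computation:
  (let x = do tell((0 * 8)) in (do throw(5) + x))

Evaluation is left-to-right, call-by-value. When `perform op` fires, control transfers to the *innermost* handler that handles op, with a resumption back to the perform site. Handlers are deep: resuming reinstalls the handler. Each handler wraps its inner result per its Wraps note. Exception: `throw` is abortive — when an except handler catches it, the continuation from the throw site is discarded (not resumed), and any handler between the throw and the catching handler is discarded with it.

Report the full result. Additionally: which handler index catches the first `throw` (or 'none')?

Answer: ((22, 7), (0)) ; first throw caught by: H0

Working:
tell(0) @ H2 ⇒ log+=0
throw(5) @ H0 caught ⇒ 22
H1 returns (22, 7)
H2 returns ((22, 7), (0))
= ((22, 7), (0))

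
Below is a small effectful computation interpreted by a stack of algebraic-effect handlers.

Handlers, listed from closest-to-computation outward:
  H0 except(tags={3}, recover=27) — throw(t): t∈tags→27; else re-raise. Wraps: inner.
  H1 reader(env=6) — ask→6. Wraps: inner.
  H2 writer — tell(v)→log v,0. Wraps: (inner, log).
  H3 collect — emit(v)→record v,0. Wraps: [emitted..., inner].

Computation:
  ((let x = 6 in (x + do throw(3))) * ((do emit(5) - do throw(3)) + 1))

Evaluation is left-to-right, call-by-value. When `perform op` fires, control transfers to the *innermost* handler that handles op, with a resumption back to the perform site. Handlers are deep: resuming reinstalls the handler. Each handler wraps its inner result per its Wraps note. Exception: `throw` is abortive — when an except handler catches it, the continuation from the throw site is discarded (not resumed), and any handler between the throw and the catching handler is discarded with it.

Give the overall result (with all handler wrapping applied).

Working:
throw(3) @ H0 caught ⇒ 27
H1 returns 27
H2 returns (27, ())
H3 returns [(27, ())]
= [(27, ())]

Answer: [(27, ())]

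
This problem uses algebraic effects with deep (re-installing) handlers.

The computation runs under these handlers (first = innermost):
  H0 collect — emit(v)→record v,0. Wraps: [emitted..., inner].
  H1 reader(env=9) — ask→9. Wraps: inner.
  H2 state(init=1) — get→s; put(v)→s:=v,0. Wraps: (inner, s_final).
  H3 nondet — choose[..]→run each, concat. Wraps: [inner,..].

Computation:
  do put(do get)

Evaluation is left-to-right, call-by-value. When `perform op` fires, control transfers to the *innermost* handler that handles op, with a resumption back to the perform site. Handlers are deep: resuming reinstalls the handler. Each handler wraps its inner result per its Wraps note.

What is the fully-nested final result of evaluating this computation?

Evaluation trace:
get @ H2 ⇒ 1
put(1) @ H2 ⇒ s:=1
H0 returns [0]
H1 returns [0]
H2 returns ([0], 1)
H3 returns [([0], 1)]
= [([0], 1)]

Answer: [([0], 1)]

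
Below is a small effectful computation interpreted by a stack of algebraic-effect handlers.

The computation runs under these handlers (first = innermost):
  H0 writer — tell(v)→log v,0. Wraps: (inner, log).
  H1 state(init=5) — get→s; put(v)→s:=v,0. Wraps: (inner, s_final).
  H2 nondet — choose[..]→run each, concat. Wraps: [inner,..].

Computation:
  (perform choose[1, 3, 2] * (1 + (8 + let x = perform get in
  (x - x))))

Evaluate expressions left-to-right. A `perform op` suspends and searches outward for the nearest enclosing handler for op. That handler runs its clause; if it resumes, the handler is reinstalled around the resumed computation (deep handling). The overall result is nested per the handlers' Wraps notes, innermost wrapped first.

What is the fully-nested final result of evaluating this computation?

Answer: [((9, ()), 5), ((27, ()), 5), ((18, ()), 5)]

Evaluation trace:
choose[1, 3, 2] @ H2
  branch[0] choose=1:
    get @ H1 ⇒ 5
    H0 returns (9, ())
    H1 returns ((9, ()), 5)
    H2 returns [((9, ()), 5)]
  branch[1] choose=3:
    get @ H1 ⇒ 5
    H0 returns (27, ())
    H1 returns ((27, ()), 5)
    H2 returns [((27, ()), 5)]
  branch[2] choose=2:
    get @ H1 ⇒ 5
    H0 returns (18, ())
    H1 returns ((18, ()), 5)
    H2 returns [((18, ()), 5)]
= [((9, ()), 5), ((27, ()), 5), ((18, ()), 5)]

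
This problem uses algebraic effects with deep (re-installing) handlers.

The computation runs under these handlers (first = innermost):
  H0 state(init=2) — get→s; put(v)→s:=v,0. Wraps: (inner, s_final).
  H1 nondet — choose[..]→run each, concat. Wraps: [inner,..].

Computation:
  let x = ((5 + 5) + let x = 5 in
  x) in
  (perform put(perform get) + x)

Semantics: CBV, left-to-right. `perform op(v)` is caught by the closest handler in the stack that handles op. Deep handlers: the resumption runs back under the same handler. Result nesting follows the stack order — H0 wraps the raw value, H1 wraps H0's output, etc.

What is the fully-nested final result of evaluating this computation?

Step-by-step:
get @ H0 ⇒ 2
put(2) @ H0 ⇒ s:=2
H0 returns (15, 2)
H1 returns [(15, 2)]
= [(15, 2)]

Answer: [(15, 2)]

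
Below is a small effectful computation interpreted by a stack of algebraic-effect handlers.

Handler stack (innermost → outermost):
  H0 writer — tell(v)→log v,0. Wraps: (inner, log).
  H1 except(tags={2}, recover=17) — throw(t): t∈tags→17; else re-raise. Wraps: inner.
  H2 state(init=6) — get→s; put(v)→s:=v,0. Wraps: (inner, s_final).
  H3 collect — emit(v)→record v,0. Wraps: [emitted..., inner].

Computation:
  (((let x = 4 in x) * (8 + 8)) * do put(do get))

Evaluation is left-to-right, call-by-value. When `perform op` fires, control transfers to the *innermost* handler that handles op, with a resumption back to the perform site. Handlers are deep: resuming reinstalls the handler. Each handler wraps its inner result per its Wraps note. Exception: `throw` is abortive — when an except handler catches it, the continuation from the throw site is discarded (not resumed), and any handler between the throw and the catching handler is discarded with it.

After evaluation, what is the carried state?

Answer: 6

Step-by-step:
get @ H2 ⇒ 6
put(6) @ H2 ⇒ s:=6
H0 returns (0, ())
H1 returns (0, ())
H2 returns ((0, ()), 6)
H3 returns [((0, ()), 6)]
= [((0, ()), 6)]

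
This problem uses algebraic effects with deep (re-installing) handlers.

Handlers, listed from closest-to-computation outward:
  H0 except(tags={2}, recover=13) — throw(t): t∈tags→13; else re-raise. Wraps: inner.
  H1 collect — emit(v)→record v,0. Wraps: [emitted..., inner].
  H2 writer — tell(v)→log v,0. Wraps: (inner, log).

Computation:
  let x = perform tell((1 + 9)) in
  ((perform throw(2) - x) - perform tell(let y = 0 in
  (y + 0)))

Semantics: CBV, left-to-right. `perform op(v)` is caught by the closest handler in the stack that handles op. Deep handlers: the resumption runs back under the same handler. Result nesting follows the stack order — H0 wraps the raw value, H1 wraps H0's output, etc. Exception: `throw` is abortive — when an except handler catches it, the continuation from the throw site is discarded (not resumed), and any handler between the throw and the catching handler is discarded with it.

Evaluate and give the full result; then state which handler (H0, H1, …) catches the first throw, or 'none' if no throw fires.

Step-by-step:
tell(10) @ H2 ⇒ log+=10
throw(2) @ H0 caught ⇒ 13
H1 returns [13]
H2 returns ([13], (10))
= ([13], (10))

Answer: ([13], (10)) ; first throw caught by: H0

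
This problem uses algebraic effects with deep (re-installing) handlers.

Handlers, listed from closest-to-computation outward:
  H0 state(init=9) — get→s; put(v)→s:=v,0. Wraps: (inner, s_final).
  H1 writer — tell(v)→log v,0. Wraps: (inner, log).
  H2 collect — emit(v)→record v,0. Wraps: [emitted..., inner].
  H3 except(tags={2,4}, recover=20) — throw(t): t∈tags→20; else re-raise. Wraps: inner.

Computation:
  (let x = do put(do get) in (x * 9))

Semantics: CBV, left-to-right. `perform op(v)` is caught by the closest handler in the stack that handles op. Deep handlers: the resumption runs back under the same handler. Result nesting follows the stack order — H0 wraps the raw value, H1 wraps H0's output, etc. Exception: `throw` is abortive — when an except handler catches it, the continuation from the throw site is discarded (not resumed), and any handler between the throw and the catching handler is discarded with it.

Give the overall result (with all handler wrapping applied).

Answer: [((0, 9), ())]

Step-by-step:
get @ H0 ⇒ 9
put(9) @ H0 ⇒ s:=9
H0 returns (0, 9)
H1 returns ((0, 9), ())
H2 returns [((0, 9), ())]
H3 returns [((0, 9), ())]
= [((0, 9), ())]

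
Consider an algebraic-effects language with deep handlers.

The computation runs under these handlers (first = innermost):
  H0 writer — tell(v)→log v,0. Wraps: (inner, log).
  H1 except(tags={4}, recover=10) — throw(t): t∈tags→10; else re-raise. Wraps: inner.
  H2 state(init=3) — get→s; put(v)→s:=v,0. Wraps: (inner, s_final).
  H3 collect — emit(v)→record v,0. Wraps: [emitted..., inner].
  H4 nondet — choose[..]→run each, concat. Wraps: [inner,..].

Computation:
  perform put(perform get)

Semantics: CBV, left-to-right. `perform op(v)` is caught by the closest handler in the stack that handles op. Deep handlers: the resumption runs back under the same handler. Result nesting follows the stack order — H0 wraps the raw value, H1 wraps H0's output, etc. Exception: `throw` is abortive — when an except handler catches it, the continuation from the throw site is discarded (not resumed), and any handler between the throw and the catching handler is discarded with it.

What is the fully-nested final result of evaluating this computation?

Working:
get @ H2 ⇒ 3
put(3) @ H2 ⇒ s:=3
H0 returns (0, ())
H1 returns (0, ())
H2 returns ((0, ()), 3)
H3 returns [((0, ()), 3)]
H4 returns [[((0, ()), 3)]]
= [[((0, ()), 3)]]

Answer: [[((0, ()), 3)]]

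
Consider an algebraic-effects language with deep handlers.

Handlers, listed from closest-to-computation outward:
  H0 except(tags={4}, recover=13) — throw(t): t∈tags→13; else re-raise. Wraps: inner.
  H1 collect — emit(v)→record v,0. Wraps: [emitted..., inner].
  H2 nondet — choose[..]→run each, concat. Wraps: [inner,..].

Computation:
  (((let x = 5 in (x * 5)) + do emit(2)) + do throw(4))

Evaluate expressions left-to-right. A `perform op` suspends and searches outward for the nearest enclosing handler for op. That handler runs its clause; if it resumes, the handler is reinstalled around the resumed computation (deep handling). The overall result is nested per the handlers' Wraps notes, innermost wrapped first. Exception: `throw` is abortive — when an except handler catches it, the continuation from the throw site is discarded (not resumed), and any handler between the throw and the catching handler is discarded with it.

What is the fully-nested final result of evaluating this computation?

Step-by-step:
emit(2) @ H1 ⇒ out+=2
throw(4) @ H0 caught ⇒ 13
H1 returns [2, 13]
H2 returns [[2, 13]]
= [[2, 13]]

Answer: [[2, 13]]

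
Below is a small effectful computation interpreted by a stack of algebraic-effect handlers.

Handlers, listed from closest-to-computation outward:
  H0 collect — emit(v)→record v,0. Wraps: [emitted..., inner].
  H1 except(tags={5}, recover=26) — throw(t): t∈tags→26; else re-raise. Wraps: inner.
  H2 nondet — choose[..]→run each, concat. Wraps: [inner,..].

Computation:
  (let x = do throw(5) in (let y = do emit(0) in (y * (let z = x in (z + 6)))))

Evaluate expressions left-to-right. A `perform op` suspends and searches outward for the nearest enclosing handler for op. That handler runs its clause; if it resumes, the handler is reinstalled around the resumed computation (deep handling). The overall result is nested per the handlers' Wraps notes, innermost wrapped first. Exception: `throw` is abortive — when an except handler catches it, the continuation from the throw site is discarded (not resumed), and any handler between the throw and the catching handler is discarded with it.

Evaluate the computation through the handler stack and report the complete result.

Answer: [26]

Step-by-step:
throw(5) @ H1 caught ⇒ 26
H2 returns [26]
= [26]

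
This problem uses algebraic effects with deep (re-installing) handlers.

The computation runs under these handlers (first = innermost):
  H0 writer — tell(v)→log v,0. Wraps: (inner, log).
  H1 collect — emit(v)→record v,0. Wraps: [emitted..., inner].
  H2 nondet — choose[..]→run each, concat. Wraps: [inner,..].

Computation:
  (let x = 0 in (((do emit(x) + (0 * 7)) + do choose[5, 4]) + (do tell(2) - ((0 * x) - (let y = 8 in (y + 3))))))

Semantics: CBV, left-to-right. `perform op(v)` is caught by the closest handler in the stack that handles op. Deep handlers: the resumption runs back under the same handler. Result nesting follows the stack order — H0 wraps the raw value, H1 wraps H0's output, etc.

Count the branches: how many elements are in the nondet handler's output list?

Answer: 2

Step-by-step:
emit(0) @ H1 ⇒ out+=0
choose[5, 4] @ H2
  branch[0] choose=5:
    tell(2) @ H0 ⇒ log+=2
    H0 returns (16, (2))
    H1 returns [0, (16, (2))]
    H2 returns [[0, (16, (2))]]
  branch[1] choose=4:
    tell(2) @ H0 ⇒ log+=2
    H0 returns (15, (2))
    H1 returns [0, (15, (2))]
    H2 returns [[0, (15, (2))]]
= [[0, (16, (2))], [0, (15, (2))]]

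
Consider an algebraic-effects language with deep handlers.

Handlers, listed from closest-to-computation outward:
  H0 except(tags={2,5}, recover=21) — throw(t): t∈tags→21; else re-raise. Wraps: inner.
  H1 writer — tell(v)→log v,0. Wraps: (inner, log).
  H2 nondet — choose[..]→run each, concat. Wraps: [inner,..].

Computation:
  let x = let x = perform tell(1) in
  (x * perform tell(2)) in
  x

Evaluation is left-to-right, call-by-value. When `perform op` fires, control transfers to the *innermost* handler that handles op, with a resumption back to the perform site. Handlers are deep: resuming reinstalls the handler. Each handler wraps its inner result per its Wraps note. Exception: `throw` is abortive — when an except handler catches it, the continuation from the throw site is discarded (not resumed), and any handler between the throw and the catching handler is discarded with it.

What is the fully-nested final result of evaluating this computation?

Working:
tell(1) @ H1 ⇒ log+=1
tell(2) @ H1 ⇒ log+=2
H0 returns 0
H1 returns (0, (1, 2))
H2 returns [(0, (1, 2))]
= [(0, (1, 2))]

Answer: [(0, (1, 2))]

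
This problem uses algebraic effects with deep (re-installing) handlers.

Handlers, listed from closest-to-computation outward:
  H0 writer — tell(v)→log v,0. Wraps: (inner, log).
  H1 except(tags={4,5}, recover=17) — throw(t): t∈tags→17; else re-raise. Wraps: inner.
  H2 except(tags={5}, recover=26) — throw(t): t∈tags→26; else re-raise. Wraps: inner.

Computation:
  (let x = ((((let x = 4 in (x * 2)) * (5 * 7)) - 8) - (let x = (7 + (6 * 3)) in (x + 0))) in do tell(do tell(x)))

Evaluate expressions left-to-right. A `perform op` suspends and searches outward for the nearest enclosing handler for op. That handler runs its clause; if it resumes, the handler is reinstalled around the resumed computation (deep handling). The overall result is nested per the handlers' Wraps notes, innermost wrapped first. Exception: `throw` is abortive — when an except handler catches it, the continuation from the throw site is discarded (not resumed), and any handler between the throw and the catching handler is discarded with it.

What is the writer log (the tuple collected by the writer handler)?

Answer: (247, 0)

Working:
tell(247) @ H0 ⇒ log+=247
tell(0) @ H0 ⇒ log+=0
H0 returns (0, (247, 0))
H1 returns (0, (247, 0))
H2 returns (0, (247, 0))
= (0, (247, 0))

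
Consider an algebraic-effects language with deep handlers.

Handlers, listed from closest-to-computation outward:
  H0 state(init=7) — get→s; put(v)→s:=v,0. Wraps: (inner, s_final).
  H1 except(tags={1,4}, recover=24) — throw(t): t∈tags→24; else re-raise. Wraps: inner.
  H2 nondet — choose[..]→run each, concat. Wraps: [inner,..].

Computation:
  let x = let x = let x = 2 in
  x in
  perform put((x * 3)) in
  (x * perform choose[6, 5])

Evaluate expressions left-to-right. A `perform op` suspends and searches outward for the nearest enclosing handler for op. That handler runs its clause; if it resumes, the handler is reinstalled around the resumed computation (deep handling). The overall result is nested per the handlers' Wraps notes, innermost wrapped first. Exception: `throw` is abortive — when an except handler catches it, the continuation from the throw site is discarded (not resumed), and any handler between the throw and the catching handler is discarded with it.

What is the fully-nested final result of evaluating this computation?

Evaluation trace:
put(6) @ H0 ⇒ s:=6
choose[6, 5] @ H2
  branch[0] choose=6:
    H0 returns (0, 6)
    H1 returns (0, 6)
    H2 returns [(0, 6)]
  branch[1] choose=5:
    H0 returns (0, 6)
    H1 returns (0, 6)
    H2 returns [(0, 6)]
= [(0, 6), (0, 6)]

Answer: [(0, 6), (0, 6)]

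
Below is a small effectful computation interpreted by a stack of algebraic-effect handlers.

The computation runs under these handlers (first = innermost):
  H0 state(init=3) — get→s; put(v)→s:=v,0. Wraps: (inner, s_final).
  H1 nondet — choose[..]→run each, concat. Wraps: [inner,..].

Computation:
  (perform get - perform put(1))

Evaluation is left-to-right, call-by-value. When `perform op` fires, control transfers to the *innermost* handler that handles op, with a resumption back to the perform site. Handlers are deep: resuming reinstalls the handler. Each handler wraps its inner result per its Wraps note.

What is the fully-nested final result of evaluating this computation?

Answer: [(3, 1)]

Step-by-step:
get @ H0 ⇒ 3
put(1) @ H0 ⇒ s:=1
H0 returns (3, 1)
H1 returns [(3, 1)]
= [(3, 1)]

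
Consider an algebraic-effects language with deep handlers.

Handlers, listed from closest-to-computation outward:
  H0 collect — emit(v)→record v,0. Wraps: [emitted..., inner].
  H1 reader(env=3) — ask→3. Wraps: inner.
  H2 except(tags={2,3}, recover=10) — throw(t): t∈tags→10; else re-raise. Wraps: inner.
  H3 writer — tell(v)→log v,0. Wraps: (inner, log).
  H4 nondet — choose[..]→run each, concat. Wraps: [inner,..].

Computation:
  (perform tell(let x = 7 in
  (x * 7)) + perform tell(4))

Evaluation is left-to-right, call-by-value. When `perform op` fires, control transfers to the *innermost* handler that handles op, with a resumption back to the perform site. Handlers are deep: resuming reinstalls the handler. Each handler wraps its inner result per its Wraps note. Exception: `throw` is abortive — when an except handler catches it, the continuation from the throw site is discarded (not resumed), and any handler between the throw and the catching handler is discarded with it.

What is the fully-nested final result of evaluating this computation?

Answer: [([0], (49, 4))]

Working:
tell(49) @ H3 ⇒ log+=49
tell(4) @ H3 ⇒ log+=4
H0 returns [0]
H1 returns [0]
H2 returns [0]
H3 returns ([0], (49, 4))
H4 returns [([0], (49, 4))]
= [([0], (49, 4))]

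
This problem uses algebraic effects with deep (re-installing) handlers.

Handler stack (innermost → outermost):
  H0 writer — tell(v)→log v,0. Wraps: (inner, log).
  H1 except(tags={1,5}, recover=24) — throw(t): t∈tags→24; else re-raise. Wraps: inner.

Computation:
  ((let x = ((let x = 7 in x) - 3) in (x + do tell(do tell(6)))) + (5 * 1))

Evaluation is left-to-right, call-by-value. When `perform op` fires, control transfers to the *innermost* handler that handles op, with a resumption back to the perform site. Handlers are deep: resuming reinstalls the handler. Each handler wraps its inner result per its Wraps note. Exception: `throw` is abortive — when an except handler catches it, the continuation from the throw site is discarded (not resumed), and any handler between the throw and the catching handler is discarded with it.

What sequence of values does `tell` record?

Answer: (6, 0)

Evaluation trace:
tell(6) @ H0 ⇒ log+=6
tell(0) @ H0 ⇒ log+=0
H0 returns (9, (6, 0))
H1 returns (9, (6, 0))
= (9, (6, 0))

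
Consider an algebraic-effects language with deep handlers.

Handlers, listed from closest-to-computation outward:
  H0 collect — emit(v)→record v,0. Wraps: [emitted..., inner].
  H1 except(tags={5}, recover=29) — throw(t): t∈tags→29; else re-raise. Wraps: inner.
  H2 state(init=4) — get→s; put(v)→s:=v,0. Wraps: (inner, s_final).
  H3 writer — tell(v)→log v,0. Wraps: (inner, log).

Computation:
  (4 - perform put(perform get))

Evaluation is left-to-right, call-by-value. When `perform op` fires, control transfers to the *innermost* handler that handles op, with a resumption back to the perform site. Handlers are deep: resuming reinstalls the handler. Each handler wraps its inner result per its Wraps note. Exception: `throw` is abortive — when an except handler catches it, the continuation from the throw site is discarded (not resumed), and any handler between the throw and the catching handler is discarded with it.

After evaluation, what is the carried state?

Answer: 4

Working:
get @ H2 ⇒ 4
put(4) @ H2 ⇒ s:=4
H0 returns [4]
H1 returns [4]
H2 returns ([4], 4)
H3 returns (([4], 4), ())
= (([4], 4), ())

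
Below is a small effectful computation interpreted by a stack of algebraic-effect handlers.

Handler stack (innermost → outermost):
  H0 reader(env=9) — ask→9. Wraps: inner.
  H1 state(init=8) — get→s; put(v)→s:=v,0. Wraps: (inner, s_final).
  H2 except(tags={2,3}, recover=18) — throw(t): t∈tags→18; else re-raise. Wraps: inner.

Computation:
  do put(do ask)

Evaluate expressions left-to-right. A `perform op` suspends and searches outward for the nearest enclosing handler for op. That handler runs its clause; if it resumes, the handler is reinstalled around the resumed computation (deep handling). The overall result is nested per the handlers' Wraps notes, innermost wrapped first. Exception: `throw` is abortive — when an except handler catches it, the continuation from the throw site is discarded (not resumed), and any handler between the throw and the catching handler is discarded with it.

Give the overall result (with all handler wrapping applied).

Evaluation trace:
ask @ H0 ⇒ 9
put(9) @ H1 ⇒ s:=9
H0 returns 0
H1 returns (0, 9)
H2 returns (0, 9)
= (0, 9)

Answer: (0, 9)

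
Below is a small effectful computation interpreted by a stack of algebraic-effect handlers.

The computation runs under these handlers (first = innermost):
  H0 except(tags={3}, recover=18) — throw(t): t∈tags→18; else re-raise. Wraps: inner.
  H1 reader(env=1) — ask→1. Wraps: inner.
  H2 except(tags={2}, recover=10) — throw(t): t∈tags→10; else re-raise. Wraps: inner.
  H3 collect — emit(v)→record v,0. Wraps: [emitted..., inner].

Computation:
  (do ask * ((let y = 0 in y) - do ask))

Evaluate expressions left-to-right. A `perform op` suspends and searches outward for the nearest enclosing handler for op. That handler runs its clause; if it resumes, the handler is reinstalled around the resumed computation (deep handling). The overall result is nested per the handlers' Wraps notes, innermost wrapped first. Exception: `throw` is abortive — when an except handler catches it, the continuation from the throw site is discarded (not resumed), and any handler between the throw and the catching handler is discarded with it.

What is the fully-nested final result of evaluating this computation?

Working:
ask @ H1 ⇒ 1
ask @ H1 ⇒ 1
H0 returns -1
H1 returns -1
H2 returns -1
H3 returns [-1]
= [-1]

Answer: [-1]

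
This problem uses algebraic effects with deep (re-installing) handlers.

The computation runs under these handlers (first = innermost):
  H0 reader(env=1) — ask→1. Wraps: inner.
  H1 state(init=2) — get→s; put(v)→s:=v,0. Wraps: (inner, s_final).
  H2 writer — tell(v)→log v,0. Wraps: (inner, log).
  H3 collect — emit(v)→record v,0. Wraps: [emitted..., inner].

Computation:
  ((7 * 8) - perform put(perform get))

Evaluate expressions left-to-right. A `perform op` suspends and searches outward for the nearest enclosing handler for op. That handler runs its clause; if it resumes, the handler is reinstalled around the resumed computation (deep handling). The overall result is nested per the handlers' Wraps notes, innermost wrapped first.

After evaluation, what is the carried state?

Answer: 2

Evaluation trace:
get @ H1 ⇒ 2
put(2) @ H1 ⇒ s:=2
H0 returns 56
H1 returns (56, 2)
H2 returns ((56, 2), ())
H3 returns [((56, 2), ())]
= [((56, 2), ())]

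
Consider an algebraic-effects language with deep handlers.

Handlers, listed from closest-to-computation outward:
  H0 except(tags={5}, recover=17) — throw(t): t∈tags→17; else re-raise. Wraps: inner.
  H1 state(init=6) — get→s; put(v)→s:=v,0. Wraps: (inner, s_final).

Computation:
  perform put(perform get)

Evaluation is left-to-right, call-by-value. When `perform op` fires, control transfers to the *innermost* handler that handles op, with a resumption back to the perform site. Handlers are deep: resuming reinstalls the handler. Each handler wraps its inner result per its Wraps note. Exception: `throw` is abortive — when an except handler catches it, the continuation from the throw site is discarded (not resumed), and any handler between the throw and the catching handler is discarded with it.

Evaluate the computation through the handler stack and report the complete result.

Step-by-step:
get @ H1 ⇒ 6
put(6) @ H1 ⇒ s:=6
H0 returns 0
H1 returns (0, 6)
= (0, 6)

Answer: (0, 6)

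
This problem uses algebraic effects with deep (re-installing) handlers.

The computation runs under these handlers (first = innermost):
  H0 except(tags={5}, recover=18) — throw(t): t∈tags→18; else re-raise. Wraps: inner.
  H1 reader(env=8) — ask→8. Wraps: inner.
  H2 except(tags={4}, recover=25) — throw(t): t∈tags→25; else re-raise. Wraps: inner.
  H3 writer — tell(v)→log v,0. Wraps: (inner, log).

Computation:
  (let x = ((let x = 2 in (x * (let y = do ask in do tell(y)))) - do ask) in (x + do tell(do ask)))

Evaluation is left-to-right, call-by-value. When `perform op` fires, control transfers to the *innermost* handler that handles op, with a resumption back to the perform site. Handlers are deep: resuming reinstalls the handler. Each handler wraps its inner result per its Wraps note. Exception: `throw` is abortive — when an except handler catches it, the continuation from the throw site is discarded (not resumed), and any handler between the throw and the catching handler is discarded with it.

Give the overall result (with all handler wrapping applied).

Answer: (-8, (8, 8))

Evaluation trace:
ask @ H1 ⇒ 8
tell(8) @ H3 ⇒ log+=8
ask @ H1 ⇒ 8
ask @ H1 ⇒ 8
tell(8) @ H3 ⇒ log+=8
H0 returns -8
H1 returns -8
H2 returns -8
H3 returns (-8, (8, 8))
= (-8, (8, 8))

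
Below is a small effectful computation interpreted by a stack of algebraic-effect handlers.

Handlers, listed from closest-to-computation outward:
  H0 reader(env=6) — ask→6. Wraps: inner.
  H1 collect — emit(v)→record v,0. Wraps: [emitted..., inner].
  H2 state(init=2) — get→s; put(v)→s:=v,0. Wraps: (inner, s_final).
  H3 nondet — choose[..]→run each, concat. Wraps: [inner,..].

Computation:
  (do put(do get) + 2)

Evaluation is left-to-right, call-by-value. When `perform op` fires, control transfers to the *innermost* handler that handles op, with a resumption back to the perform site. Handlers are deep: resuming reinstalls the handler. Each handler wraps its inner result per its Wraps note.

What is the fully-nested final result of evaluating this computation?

Answer: [([2], 2)]

Working:
get @ H2 ⇒ 2
put(2) @ H2 ⇒ s:=2
H0 returns 2
H1 returns [2]
H2 returns ([2], 2)
H3 returns [([2], 2)]
= [([2], 2)]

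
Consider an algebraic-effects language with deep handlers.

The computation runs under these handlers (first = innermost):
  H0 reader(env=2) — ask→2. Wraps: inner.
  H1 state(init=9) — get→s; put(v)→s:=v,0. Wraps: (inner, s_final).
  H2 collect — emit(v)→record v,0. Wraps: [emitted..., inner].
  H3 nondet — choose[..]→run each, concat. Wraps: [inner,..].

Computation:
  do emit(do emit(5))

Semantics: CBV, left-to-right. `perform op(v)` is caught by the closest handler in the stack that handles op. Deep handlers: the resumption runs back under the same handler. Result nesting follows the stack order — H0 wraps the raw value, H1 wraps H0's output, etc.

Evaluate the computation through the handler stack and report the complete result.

Answer: [[5, 0, (0, 9)]]

Step-by-step:
emit(5) @ H2 ⇒ out+=5
emit(0) @ H2 ⇒ out+=0
H0 returns 0
H1 returns (0, 9)
H2 returns [5, 0, (0, 9)]
H3 returns [[5, 0, (0, 9)]]
= [[5, 0, (0, 9)]]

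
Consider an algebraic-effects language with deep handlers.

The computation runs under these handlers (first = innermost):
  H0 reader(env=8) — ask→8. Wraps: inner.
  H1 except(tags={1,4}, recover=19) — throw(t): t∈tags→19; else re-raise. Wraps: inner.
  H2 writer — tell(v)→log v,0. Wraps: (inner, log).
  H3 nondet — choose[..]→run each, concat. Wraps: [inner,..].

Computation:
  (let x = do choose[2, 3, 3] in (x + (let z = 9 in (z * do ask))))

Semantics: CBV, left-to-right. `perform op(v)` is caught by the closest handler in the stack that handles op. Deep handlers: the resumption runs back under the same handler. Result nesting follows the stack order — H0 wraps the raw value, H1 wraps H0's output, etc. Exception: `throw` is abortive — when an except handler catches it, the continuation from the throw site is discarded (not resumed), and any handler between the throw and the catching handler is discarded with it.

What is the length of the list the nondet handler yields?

Answer: 3

Step-by-step:
choose[2, 3, 3] @ H3
  branch[0] choose=2:
    ask @ H0 ⇒ 8
    H0 returns 74
    H1 returns 74
    H2 returns (74, ())
    H3 returns [(74, ())]
  branch[1] choose=3:
    ask @ H0 ⇒ 8
    H0 returns 75
    H1 returns 75
    H2 returns (75, ())
    H3 returns [(75, ())]
  branch[2] choose=3:
    ask @ H0 ⇒ 8
    H0 returns 75
    H1 returns 75
    H2 returns (75, ())
    H3 returns [(75, ())]
= [(74, ()), (75, ()), (75, ())]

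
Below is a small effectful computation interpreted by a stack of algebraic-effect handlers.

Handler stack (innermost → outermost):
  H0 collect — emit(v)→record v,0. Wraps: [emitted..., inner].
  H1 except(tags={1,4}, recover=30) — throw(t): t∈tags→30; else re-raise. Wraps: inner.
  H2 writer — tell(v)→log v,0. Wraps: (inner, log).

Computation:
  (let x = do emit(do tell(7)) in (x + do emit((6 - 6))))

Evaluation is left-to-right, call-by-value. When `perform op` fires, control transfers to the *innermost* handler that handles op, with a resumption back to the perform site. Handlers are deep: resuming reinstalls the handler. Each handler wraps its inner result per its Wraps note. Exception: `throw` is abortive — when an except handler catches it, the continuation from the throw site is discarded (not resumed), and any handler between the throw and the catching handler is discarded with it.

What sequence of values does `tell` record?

Evaluation trace:
tell(7) @ H2 ⇒ log+=7
emit(0) @ H0 ⇒ out+=0
emit(0) @ H0 ⇒ out+=0
H0 returns [0, 0, 0]
H1 returns [0, 0, 0]
H2 returns ([0, 0, 0], (7))
= ([0, 0, 0], (7))

Answer: (7)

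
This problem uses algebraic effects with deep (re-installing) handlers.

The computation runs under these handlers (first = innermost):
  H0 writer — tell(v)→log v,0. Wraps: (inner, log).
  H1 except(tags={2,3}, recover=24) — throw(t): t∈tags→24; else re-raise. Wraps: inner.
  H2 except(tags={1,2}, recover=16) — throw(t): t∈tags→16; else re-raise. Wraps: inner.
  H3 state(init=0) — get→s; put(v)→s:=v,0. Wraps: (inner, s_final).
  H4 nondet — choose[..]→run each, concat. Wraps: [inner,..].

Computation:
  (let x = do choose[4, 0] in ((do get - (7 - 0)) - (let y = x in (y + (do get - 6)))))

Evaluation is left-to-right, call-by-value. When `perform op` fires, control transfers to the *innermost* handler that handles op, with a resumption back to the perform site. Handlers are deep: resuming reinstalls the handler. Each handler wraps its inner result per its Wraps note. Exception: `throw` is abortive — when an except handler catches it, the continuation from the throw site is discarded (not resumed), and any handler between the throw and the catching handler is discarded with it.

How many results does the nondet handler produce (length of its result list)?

Step-by-step:
choose[4, 0] @ H4
  branch[0] choose=4:
    get @ H3 ⇒ 0
    get @ H3 ⇒ 0
    H0 returns (-5, ())
    H1 returns (-5, ())
    H2 returns (-5, ())
    H3 returns ((-5, ()), 0)
    H4 returns [((-5, ()), 0)]
  branch[1] choose=0:
    get @ H3 ⇒ 0
    get @ H3 ⇒ 0
    H0 returns (-1, ())
    H1 returns (-1, ())
    H2 returns (-1, ())
    H3 returns ((-1, ()), 0)
    H4 returns [((-1, ()), 0)]
= [((-5, ()), 0), ((-1, ()), 0)]

Answer: 2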